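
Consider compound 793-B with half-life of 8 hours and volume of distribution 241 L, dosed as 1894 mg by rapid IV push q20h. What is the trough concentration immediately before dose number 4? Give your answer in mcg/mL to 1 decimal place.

f = (1/2)^(τ/t½) = (1/2)^(20/8) ≈ 0.1768.
C₀ = D/Vd = 1894/241 ≈ 7.859 mcg/mL.
Before the 4th dose, 3 doses have been given. Superposition: Cmin = C₀·(f + f² + … + f^3).
≈ 7.859 × (0.1768 + 0.0313 + 0.0055) ≈ 7.859 × 0.2136 ≈ 1.679 mcg/mL.

1.7 mcg/mL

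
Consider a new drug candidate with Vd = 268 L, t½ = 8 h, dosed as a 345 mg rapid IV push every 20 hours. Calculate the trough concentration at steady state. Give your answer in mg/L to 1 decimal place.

0.3 mg/L

Over one 20-h interval, 20/8 ≈ 2.5 half-lives elapse, leaving f ≈ 0.1768 of each dose.
Each bolus raises the concentration by D/Vd = 345/268 ≈ 1.287 mg/L.
Steady-state trough Cmin,ss = C₀·f/(1−f) ≈ 1.287 × 0.1768/0.8232 ≈ 0.276 mg/L.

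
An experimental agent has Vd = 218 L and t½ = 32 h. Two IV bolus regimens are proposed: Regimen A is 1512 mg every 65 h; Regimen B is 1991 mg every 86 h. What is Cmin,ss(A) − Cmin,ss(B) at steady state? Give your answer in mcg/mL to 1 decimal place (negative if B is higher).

Regimen A: f = (1/2)^(65/32) ≈ 0.2446; Cmin,ss = (1512/218)·f/(1−f) ≈ 2.246 mcg/mL.
Regimen B: f = (1/2)^(86/32) ≈ 0.1552; Cmin,ss = (1991/218)·f/(1−f) ≈ 1.678 mcg/mL.
Difference ≈ 2.246 − 1.678 ≈ 0.568 mcg/mL.

0.6 mcg/mL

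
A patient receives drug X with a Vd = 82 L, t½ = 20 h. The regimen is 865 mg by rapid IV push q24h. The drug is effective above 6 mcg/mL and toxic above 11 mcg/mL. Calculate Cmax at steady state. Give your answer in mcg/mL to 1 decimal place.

Over one 24-h interval, 24/20 ≈ 1.2 half-lives elapse, leaving f ≈ 0.4353 of each dose.
Accumulation ratio R = 1/(1 − f) ≈ 1/0.5647 ≈ 1.7709.
Each bolus raises the concentration by D/Vd = 865/82 ≈ 10.549 mcg/mL.
Steady-state peak Cmax,ss = C₀·R ≈ 10.549 × 1.7709 ≈ 18.681 mcg/mL.
Peak 18.7 mcg/mL vs MTC 11 mcg/mL: exceeds toxic threshold.

18.7 mcg/mL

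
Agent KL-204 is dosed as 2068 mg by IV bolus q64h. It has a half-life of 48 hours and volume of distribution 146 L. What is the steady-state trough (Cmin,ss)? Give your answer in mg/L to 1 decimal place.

Over one 64-h interval, 64/48 ≈ 1.3333 half-lives elapse, leaving f ≈ 0.3969 of each dose.
Accumulation ratio R = 1/(1 − f) ≈ 1/0.6031 ≈ 1.6581.
Each bolus raises the concentration by D/Vd = 2068/146 ≈ 14.164 mg/L.
Steady-state peak Cmax,ss = C₀·R ≈ 14.164 × 1.6581 ≈ 23.485 mg/L.
Steady-state trough Cmin,ss = Cmax,ss·f ≈ 23.485 × 0.3969 ≈ 9.321 mg/L.

9.3 mg/L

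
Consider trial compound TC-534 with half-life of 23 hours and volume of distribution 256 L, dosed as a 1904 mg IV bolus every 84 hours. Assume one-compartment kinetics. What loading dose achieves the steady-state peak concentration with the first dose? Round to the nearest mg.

2069 mg

f = (1/2)^(84/23) ≈ 0.079540; accumulation ratio R = 1/(1−f) ≈ 1.08641.
Loading dose to hit Cmax,ss on first dose: D_load = D_maint·R ≈ 1904 × 1.08641 ≈ 2068.52 mg.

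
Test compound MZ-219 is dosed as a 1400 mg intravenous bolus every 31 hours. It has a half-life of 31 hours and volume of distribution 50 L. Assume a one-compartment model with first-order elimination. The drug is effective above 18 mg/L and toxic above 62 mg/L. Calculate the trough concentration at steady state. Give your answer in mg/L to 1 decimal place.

28.0 mg/L

τ = 31 h = 1 half-life, so f = (1/2)^1 = 0.5.
At steady state, R = 1/(1 − 0.5) = 2/1.
Single-dose peak C₀ = D/Vd = 1400/50 = 28 mg/L.
Steady-state peak Cmax,ss = C₀·R = 28 × 2/1 ≈ 56.000 mg/L.
Steady-state trough Cmin,ss = Cmax,ss·f ≈ 56.000 × 0.5 ≈ 28.000 mg/L.
Trough 28.0 mg/L vs MEC 18 mg/L: adequate.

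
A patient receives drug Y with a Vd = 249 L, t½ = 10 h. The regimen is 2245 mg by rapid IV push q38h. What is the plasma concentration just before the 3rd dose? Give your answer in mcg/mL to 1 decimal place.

0.7 mcg/mL

f = (1/2)^(τ/t½) = (1/2)^(38/10) ≈ 0.0718.
C₀ = D/Vd = 2245/249 ≈ 9.016 mcg/mL.
Before the 3rd dose, 2 doses have been given. Superposition: Cmin = C₀·(f + f²).
≈ 9.016 × (0.0718 + 0.0052) ≈ 9.016 × 0.0770 ≈ 0.694 mcg/mL.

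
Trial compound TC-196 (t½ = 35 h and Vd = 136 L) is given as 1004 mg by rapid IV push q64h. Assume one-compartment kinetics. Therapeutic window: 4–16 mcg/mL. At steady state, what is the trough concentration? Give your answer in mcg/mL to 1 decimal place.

k = ln2/t½ = ln2/35 ≈ 0.019804 h⁻¹; fraction remaining f = e^(−kτ) = e^(−0.019804×64) ≈ 0.2815.
Single-dose peak C₀ = D/Vd = 1004/136 ≈ 7.382 mcg/mL.
Steady-state trough Cmin,ss = C₀·f/(1−f) ≈ 7.382 × 0.2815/0.7185 ≈ 2.892 mcg/mL.
Trough 2.9 mcg/mL vs MEC 4 mcg/mL: subtherapeutic.

2.9 mcg/mL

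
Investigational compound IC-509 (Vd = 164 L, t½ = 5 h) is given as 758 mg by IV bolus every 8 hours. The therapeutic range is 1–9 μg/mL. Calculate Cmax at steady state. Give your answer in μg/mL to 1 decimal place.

τ/t½ = 8/5 ≈ 1.6, so fraction remaining f = (1/2)^(8/5) ≈ 0.3299.
At steady state, accumulation factor R = 1/(1 − e^(−kτ)) ≈ 1.4923.
Each bolus raises the concentration by D/Vd = 758/164 ≈ 4.622 μg/mL.
Steady-state peak Cmax,ss = C₀·R ≈ 4.622 × 1.4923 ≈ 6.897 μg/mL.
Peak 6.9 μg/mL vs MTC 9 μg/mL: below toxic threshold.

6.9 μg/mL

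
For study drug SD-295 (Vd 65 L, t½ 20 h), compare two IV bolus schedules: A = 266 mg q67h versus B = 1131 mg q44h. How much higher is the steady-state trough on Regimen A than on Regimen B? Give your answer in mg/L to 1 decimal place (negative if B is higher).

Regimen A: f = (1/2)^(67/20) ≈ 0.0981; Cmin,ss = (266/65)·f/(1−f) ≈ 0.445 mg/L.
Regimen B: f = (1/2)^(44/20) ≈ 0.2176; Cmin,ss = (1131/65)·f/(1−f) ≈ 4.839 mg/L.
Difference ≈ 0.445 − 4.839 ≈ -4.394 mg/L.

-4.4 mg/L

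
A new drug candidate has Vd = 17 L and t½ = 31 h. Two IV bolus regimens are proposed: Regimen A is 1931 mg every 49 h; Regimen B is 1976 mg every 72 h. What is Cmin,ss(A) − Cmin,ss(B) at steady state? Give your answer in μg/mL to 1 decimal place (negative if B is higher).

Regimen A: f = (1/2)^(49/31) ≈ 0.3343; Cmin,ss = (1931/17)·f/(1−f) ≈ 57.042 μg/mL.
Regimen B: f = (1/2)^(72/31) ≈ 0.1999; Cmin,ss = (1976/17)·f/(1−f) ≈ 29.041 μg/mL.
Difference ≈ 57.042 − 29.041 ≈ 28.001 μg/mL.

28.0 μg/mL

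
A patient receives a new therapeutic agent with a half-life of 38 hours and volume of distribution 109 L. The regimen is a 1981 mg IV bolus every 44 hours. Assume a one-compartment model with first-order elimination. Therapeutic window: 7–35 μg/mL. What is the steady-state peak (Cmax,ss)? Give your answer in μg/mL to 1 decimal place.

32.9 μg/mL

k = ln2/t½ = ln2/38 ≈ 0.018241 h⁻¹; fraction remaining f = e^(−kτ) = e^(−0.018241×44) ≈ 0.4482.
At steady state, accumulation factor R = 1/(1 − e^(−kτ)) ≈ 1.8123.
Each bolus raises the concentration by D/Vd = 1981/109 ≈ 18.174 μg/mL.
Cmax,ss = C₀/(1 − f) ≈ 18.174/0.5518 ≈ 32.936 μg/mL.
Peak 32.9 μg/mL vs MTC 35 μg/mL: below toxic threshold.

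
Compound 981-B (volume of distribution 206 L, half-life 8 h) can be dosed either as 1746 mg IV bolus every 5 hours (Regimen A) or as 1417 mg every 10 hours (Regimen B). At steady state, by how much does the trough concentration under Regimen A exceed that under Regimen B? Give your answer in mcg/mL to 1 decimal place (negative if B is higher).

Regimen A: f = (1/2)^(5/8) ≈ 0.6484; Cmin,ss = (1746/206)·f/(1−f) ≈ 15.630 mcg/mL.
Regimen B: f = (1/2)^(10/8) ≈ 0.4204; Cmin,ss = (1417/206)·f/(1−f) ≈ 4.989 mcg/mL.
Difference ≈ 15.630 − 4.989 ≈ 10.641 mcg/mL.

10.6 mcg/mL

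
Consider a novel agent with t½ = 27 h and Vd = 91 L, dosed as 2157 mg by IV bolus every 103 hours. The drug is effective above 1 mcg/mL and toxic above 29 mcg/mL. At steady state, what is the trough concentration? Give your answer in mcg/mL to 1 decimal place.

1.8 mcg/mL

Over one 103-h interval, 103/27 ≈ 3.8148 half-lives elapse, leaving f ≈ 0.0711 of each dose.
At steady state, accumulation factor R = 1/(1 − e^(−kτ)) ≈ 1.0765.
Single-dose peak C₀ = D/Vd = 2157/91 ≈ 23.703 mcg/mL.
Steady-state peak Cmax,ss = C₀·R ≈ 23.703 × 1.0765 ≈ 25.516 mcg/mL.
One interval later, Cmin,ss = Cmax,ss·e^(−kτ) ≈ 25.516 × 0.0711 ≈ 1.814 mcg/mL.
Trough 1.8 mcg/mL vs MEC 1 mcg/mL: adequate.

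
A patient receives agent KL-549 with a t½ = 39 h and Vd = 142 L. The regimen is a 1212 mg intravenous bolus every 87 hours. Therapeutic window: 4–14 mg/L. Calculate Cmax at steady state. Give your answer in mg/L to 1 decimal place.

Over one 87-h interval, 87/39 ≈ 2.2308 half-lives elapse, leaving f ≈ 0.2130 of each dose.
Accumulation ratio R = 1/(1 − f) ≈ 1/0.7870 ≈ 1.2706.
Single-dose peak C₀ = D/Vd = 1212/142 ≈ 8.535 mg/L.
Cmax,ss = C₀/(1 − f) ≈ 8.535/0.7870 ≈ 10.845 mg/L.
Peak 10.8 mg/L vs MTC 14 mg/L: below toxic threshold.

10.8 mg/L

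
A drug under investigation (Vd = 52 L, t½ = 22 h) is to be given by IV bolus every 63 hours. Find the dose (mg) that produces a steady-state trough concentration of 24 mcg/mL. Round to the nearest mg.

7836 mg

τ/t½ = 63/22 ≈ 2.8636, so f = (1/2)^(63/22) ≈ 0.137391.
Cmin,ss = (D/Vd)·f/(1−f), so D = Cmin,ss·Vd·(1−f)/f.
D = 24 × 52 × (1−f)/f ≈ 24 × 52 × 6.27850 ≈ 7835.57 mg.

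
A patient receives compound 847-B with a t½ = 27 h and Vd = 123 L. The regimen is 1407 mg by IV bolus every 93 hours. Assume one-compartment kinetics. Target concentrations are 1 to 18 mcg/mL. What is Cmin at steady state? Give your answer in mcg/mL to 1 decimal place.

1.2 mcg/mL

Over one 93-h interval, 93/27 ≈ 3.4444 half-lives elapse, leaving f ≈ 0.0919 of each dose.
Accumulation ratio R = 1/(1 − f) ≈ 1/0.9081 ≈ 1.1012.
Single-dose peak C₀ = D/Vd = 1407/123 ≈ 11.439 mcg/mL.
Steady-state peak Cmax,ss = C₀·R ≈ 11.439 × 1.1012 ≈ 12.597 mcg/mL.
One interval later, Cmin,ss = Cmax,ss·e^(−kτ) ≈ 12.597 × 0.0919 ≈ 1.158 mcg/mL.
Trough 1.2 mcg/mL vs MEC 1 mcg/mL: adequate.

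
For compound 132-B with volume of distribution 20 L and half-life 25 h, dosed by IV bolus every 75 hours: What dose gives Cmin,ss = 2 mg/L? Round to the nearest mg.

280 mg

τ/t½ = 75/25 ≈ 3, so f = (1/2)^(75/25) ≈ 0.125000.
Cmin,ss = (D/Vd)·f/(1−f), so D = Cmin,ss·Vd·(1−f)/f.
D = 2 × 20 × (1−f)/f ≈ 2 × 20 × 7.00000 ≈ 280.00 mg.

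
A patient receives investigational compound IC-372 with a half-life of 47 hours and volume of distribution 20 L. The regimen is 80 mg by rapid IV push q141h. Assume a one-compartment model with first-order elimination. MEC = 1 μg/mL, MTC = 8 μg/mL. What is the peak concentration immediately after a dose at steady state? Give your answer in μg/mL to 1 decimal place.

The dosing interval is 3 half-lives, so f = 2^(−3) = 0.125.
At steady state, R = 1/(1 − 0.125) = 8/7.
Single-dose peak C₀ = D/Vd = 80/20 = 4 μg/mL.
Steady-state peak Cmax,ss = C₀·R = 4 × 8/7 ≈ 4.571 μg/mL.
Peak 4.6 μg/mL vs MTC 8 μg/mL: below toxic threshold.

4.6 μg/mL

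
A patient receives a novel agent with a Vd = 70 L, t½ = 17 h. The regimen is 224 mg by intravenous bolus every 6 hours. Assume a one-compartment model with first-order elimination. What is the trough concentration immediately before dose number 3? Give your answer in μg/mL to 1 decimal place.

4.5 μg/mL

f = (1/2)^(τ/t½) = (1/2)^(6/17) ≈ 0.7830.
C₀ = D/Vd = 224/70 ≈ 3.200 μg/mL.
Before the 3rd dose, 2 doses have been given. Superposition: Cmin = C₀·(f + f²).
≈ 3.200 × (0.7830 + 0.6131) ≈ 3.200 × 1.3961 ≈ 4.468 μg/mL.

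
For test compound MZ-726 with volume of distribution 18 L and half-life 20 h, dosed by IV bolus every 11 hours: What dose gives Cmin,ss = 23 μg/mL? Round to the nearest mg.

τ/t½ = 11/20 ≈ 0.55, so f = (1/2)^(11/20) ≈ 0.683020.
Cmin,ss = (D/Vd)·f/(1−f), so D = Cmin,ss·Vd·(1−f)/f.
D = 23 × 18 × (1−f)/f ≈ 23 × 18 × 0.46409 ≈ 192.13 mg.

192 mg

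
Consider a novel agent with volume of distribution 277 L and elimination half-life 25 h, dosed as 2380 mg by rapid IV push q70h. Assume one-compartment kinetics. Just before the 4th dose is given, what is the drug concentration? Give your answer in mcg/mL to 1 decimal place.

f = (1/2)^(τ/t½) = (1/2)^(70/25) ≈ 0.1436.
C₀ = D/Vd = 2380/277 ≈ 8.592 mcg/mL.
Before the 4th dose, 3 doses have been given. Superposition: Cmin = C₀·(f + f² + … + f^3).
≈ 8.592 × (0.1436 + 0.0206 + 0.0030) ≈ 8.592 × 0.1672 ≈ 1.437 mcg/mL.

1.4 mcg/mL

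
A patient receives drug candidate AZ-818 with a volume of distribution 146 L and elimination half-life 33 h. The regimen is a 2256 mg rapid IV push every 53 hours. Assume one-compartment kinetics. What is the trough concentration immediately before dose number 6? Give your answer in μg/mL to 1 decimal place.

7.5 μg/mL

f = (1/2)^(τ/t½) = (1/2)^(53/33) ≈ 0.3285.
C₀ = D/Vd = 2256/146 ≈ 15.452 μg/mL.
Before the 6th dose, 5 doses have been given. Superposition: Cmin = C₀·(f + f² + … + f^5).
≈ 15.452 × (0.3285 + 0.1079 + 0.0354 + 0.0116 + 0.0038) ≈ 15.452 × 0.4872 ≈ 7.528 μg/mL.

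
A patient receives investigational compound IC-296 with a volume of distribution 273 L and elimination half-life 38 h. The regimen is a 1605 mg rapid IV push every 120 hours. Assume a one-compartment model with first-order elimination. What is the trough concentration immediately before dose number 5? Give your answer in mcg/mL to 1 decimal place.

0.7 mcg/mL

f = (1/2)^(τ/t½) = (1/2)^(120/38) ≈ 0.1120.
C₀ = D/Vd = 1605/273 ≈ 5.879 mcg/mL.
Before the 5th dose, 4 doses have been given. Superposition: Cmin = C₀·(f + f² + … + f^4).
≈ 5.879 × (0.1120 + 0.0125 + 0.0014 + 0.0002) ≈ 5.879 × 0.1261 ≈ 0.741 mcg/mL.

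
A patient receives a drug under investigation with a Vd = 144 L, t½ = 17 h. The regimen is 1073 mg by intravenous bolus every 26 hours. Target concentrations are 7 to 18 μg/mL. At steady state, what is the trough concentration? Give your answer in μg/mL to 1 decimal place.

τ/t½ = 26/17 ≈ 1.5294, so fraction remaining f = (1/2)^(26/17) ≈ 0.3464.
Accumulation ratio R = 1/(1 − f) ≈ 1/0.6536 ≈ 1.5300.
Single-dose peak C₀ = D/Vd = 1073/144 ≈ 7.451 μg/mL.
Cmax,ss = C₀/(1 − f) ≈ 7.451/0.6536 ≈ 11.400 μg/mL.
One interval later, Cmin,ss = Cmax,ss·e^(−kτ) ≈ 11.400 × 0.3464 ≈ 3.949 μg/mL.
Trough 3.9 μg/mL vs MEC 7 μg/mL: subtherapeutic.

3.9 μg/mL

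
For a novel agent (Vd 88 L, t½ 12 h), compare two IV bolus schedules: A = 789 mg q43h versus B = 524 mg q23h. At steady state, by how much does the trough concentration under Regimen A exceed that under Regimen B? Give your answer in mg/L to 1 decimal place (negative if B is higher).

Regimen A: f = (1/2)^(43/12) ≈ 0.0834; Cmin,ss = (789/88)·f/(1−f) ≈ 0.816 mg/L.
Regimen B: f = (1/2)^(23/12) ≈ 0.2649; Cmin,ss = (524/88)·f/(1−f) ≈ 2.146 mg/L.
Difference ≈ 0.816 − 2.146 ≈ -1.330 mg/L.

-1.3 mg/L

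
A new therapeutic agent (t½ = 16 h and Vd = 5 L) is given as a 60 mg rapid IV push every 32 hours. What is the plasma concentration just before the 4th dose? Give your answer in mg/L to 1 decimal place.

f = (1/2)^(τ/t½) = (1/2)^(32/16) ≈ 0.2500.
C₀ = D/Vd = 60/5 ≈ 12.000 mg/L.
Before the 4th dose, 3 doses have been given. Superposition: Cmin = C₀·(f + f² + … + f^3).
≈ 12.000 × (0.2500 + 0.0625 + 0.0156) ≈ 12.000 × 0.3281 ≈ 3.937 mg/L.

3.9 mg/L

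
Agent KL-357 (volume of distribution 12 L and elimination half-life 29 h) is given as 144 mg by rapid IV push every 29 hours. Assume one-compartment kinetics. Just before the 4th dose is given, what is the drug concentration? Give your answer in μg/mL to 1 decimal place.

f = (1/2)^(τ/t½) = (1/2)^(29/29) ≈ 0.5000.
C₀ = D/Vd = 144/12 ≈ 12.000 μg/mL.
Before the 4th dose, 3 doses have been given. Superposition: Cmin = C₀·(f + f² + … + f^3).
≈ 12.000 × (0.5000 + 0.2500 + 0.1250) ≈ 12.000 × 0.8750 ≈ 10.500 μg/mL.

10.5 μg/mL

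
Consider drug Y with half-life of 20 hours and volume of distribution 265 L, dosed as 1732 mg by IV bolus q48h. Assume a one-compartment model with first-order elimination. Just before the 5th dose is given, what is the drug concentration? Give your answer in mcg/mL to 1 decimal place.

1.5 mcg/mL

f = (1/2)^(τ/t½) = (1/2)^(48/20) ≈ 0.1895.
C₀ = D/Vd = 1732/265 ≈ 6.536 mcg/mL.
Before the 5th dose, 4 doses have been given. Superposition: Cmin = C₀·(f + f² + … + f^4).
≈ 6.536 × (0.1895 + 0.0359 + 0.0068 + 0.0013) ≈ 6.536 × 0.2335 ≈ 1.526 mcg/mL.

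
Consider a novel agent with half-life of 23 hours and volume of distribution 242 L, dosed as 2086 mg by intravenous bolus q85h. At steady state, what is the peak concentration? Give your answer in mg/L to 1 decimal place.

9.3 mg/L

τ/t½ = 85/23 ≈ 3.6957, so fraction remaining f = (1/2)^(85/23) ≈ 0.0772.
Accumulation ratio R = 1/(1 − f) ≈ 1/0.9228 ≈ 1.0837.
Single-dose peak C₀ = D/Vd = 2086/242 ≈ 8.620 mg/L.
Steady-state peak Cmax,ss = C₀·R ≈ 8.620 × 1.0837 ≈ 9.341 mg/L.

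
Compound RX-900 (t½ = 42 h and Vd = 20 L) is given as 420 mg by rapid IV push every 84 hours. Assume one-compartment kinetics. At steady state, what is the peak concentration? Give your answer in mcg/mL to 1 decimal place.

The dosing interval is 2 half-lives, so f = 2^(−2) = 0.25.
Accumulation ratio R = 1/(1 − f) = 1/0.75 = 4/3.
Single-dose peak C₀ = D/Vd = 420/20 = 21 mcg/mL.
Steady-state peak Cmax,ss = C₀·R = 21 × 4/3 ≈ 28.000 mcg/mL.

28.0 mcg/mL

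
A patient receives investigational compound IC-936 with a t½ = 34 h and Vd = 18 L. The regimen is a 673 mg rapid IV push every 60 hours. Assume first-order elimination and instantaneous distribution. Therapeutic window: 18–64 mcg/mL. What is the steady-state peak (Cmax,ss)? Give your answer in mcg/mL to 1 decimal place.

53.0 mcg/mL

k = ln2/t½ = ln2/34 ≈ 0.020387 h⁻¹; fraction remaining f = e^(−kτ) = e^(−0.020387×60) ≈ 0.2943.
Accumulation ratio R = 1/(1 − f) ≈ 1/0.7057 ≈ 1.4170.
Single-dose peak C₀ = D/Vd = 673/18 ≈ 37.389 mcg/mL.
Steady-state peak Cmax,ss = C₀·R ≈ 37.389 × 1.4170 ≈ 52.980 mcg/mL.
Peak 53.0 mcg/mL vs MTC 64 mcg/mL: below toxic threshold.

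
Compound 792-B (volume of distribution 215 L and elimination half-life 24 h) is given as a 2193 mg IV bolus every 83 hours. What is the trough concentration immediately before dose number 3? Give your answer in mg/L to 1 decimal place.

f = (1/2)^(τ/t½) = (1/2)^(83/24) ≈ 0.0910.
C₀ = D/Vd = 2193/215 ≈ 10.200 mg/L.
Before the 3rd dose, 2 doses have been given. Superposition: Cmin = C₀·(f + f²).
≈ 10.200 × (0.0910 + 0.0083) ≈ 10.200 × 0.0993 ≈ 1.013 mg/L.

1.0 mg/L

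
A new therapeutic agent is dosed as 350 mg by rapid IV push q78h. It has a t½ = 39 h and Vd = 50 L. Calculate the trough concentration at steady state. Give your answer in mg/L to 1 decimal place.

The dosing interval is 2 half-lives, so f = 2^(−2) = 0.25.
Accumulation ratio R = 1/(1 − f) = 1/0.75 = 4/3.
Single-dose peak C₀ = D/Vd = 350/50 = 7 mg/L.
Steady-state peak Cmax,ss = C₀·R = 7 × 4/3 ≈ 9.333 mg/L.
Steady-state trough Cmin,ss = Cmax,ss·f ≈ 9.333 × 0.25 ≈ 2.333 mg/L.

2.3 mg/L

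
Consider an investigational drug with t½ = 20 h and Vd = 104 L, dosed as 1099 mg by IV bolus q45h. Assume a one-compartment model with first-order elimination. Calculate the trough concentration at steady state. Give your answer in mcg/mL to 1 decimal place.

τ/t½ = 45/20 ≈ 2.25, so fraction remaining f = (1/2)^(45/20) ≈ 0.2102.
At steady state, accumulation factor R = 1/(1 − e^(−kτ)) ≈ 1.2661.
Each bolus raises the concentration by D/Vd = 1099/104 ≈ 10.567 mcg/mL.
Steady-state peak Cmax,ss = C₀·R ≈ 10.567 × 1.2661 ≈ 13.379 mcg/mL.
One interval later, Cmin,ss = Cmax,ss·e^(−kτ) ≈ 13.379 × 0.2102 ≈ 2.812 mcg/mL.

2.8 mcg/mL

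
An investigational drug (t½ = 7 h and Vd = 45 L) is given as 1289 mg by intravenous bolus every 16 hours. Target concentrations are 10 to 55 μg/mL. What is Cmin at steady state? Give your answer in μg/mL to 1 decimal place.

7.4 μg/mL

k = ln2/t½ = ln2/7 ≈ 0.099021 h⁻¹; fraction remaining f = e^(−kτ) = e^(−0.099021×16) ≈ 0.2051.
Single-dose peak C₀ = D/Vd = 1289/45 ≈ 28.644 μg/mL.
Steady-state trough Cmin,ss = C₀·f/(1−f) ≈ 28.644 × 0.2051/0.7949 ≈ 7.391 μg/mL.
Trough 7.4 μg/mL vs MEC 10 μg/mL: subtherapeutic.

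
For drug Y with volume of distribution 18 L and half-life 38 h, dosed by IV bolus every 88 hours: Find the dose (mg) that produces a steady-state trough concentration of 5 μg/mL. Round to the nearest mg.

τ/t½ = 88/38 ≈ 2.3158, so f = (1/2)^(88/38) ≈ 0.200853.
Cmin,ss = (D/Vd)·f/(1−f), so D = Cmin,ss·Vd·(1−f)/f.
D = 5 × 18 × (1−f)/f ≈ 5 × 18 × 3.97877 ≈ 358.09 mg.

358 mg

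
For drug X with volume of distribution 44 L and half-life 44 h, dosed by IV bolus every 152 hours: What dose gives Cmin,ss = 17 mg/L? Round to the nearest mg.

τ/t½ = 152/44 ≈ 3.4545, so f = (1/2)^(152/44) ≈ 0.091218.
Cmin,ss = (D/Vd)·f/(1−f), so D = Cmin,ss·Vd·(1−f)/f.
D = 17 × 44 × (1−f)/f ≈ 17 × 44 × 9.96275 ≈ 7452.14 mg.

7452 mg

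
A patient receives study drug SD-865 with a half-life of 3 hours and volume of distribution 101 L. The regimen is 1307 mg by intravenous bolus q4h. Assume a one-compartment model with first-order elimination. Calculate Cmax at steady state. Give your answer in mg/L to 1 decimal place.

k = ln2/t½ = ln2/3 ≈ 0.231049 h⁻¹; fraction remaining f = e^(−kτ) = e^(−0.231049×4) ≈ 0.3969.
Accumulation ratio R = 1/(1 − f) ≈ 1/0.6031 ≈ 1.6581.
Single-dose peak C₀ = D/Vd = 1307/101 ≈ 12.941 mg/L.
Steady-state peak Cmax,ss = C₀·R ≈ 12.941 × 1.6581 ≈ 21.457 mg/L.

21.5 mg/L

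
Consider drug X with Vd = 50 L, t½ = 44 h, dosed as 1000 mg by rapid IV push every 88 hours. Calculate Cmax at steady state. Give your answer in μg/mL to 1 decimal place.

26.7 μg/mL

τ = 88 h = 2 half-lives, so f = (1/2)^2 = 0.25.
Accumulation ratio R = 1/(1 − f) = 1/0.75 = 4/3.
Single-dose peak C₀ = D/Vd = 1000/50 = 20 μg/mL.
Steady-state peak Cmax,ss = C₀·R = 20 × 4/3 ≈ 26.667 μg/mL.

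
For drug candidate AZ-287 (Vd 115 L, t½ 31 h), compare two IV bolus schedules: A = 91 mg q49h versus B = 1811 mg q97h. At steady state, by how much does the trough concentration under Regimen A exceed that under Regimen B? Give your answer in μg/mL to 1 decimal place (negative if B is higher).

-1.6 μg/mL

Regimen A: f = (1/2)^(49/31) ≈ 0.3343; Cmin,ss = (91/115)·f/(1−f) ≈ 0.397 μg/mL.
Regimen B: f = (1/2)^(97/31) ≈ 0.1143; Cmin,ss = (1811/115)·f/(1−f) ≈ 2.032 μg/mL.
Difference ≈ 0.397 − 2.032 ≈ -1.635 μg/mL.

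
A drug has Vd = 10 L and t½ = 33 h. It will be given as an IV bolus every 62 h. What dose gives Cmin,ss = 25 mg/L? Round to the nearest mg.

τ/t½ = 62/33 ≈ 1.8788, so f = (1/2)^(62/33) ≈ 0.271912.
Cmin,ss = (D/Vd)·f/(1−f), so D = Cmin,ss·Vd·(1−f)/f.
D = 25 × 10 × (1−f)/f ≈ 25 × 10 × 2.67766 ≈ 669.41 mg.

669 mg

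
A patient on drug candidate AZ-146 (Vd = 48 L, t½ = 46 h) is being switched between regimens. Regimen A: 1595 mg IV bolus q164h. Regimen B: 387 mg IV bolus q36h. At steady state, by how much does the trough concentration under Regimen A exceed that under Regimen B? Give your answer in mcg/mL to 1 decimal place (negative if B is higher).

-8.1 mcg/mL

Regimen A: f = (1/2)^(164/46) ≈ 0.0845; Cmin,ss = (1595/48)·f/(1−f) ≈ 3.067 mcg/mL.
Regimen B: f = (1/2)^(36/46) ≈ 0.5813; Cmin,ss = (387/48)·f/(1−f) ≈ 11.194 mcg/mL.
Difference ≈ 3.067 − 11.194 ≈ -8.127 mcg/mL.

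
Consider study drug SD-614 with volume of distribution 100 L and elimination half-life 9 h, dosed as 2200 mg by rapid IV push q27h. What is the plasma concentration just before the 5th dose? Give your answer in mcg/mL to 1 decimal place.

f = (1/2)^(τ/t½) = (1/2)^(27/9) ≈ 0.1250.
C₀ = D/Vd = 2200/100 ≈ 22.000 mcg/mL.
Before the 5th dose, 4 doses have been given. Superposition: Cmin = C₀·(f + f² + … + f^4).
≈ 22.000 × (0.1250 + 0.0156 + 0.0020 + 0.0002) ≈ 22.000 × 0.1428 ≈ 3.142 mcg/mL.

3.1 mcg/mL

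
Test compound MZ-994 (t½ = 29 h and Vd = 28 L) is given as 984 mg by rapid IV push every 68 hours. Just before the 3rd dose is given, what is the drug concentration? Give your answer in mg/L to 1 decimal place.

f = (1/2)^(τ/t½) = (1/2)^(68/29) ≈ 0.1969.
C₀ = D/Vd = 984/28 ≈ 35.143 mg/L.
Before the 3rd dose, 2 doses have been given. Superposition: Cmin = C₀·(f + f²).
≈ 35.143 × (0.1969 + 0.0388) ≈ 35.143 × 0.2357 ≈ 8.283 mg/L.

8.3 mg/L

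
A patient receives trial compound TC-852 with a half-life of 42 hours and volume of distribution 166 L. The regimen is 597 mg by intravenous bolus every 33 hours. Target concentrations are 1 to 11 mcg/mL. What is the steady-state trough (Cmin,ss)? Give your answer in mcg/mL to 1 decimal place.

5.0 mcg/mL

k = ln2/t½ = ln2/42 ≈ 0.016504 h⁻¹; fraction remaining f = e^(−kτ) = e^(−0.016504×33) ≈ 0.5801.
At steady state, accumulation factor R = 1/(1 − e^(−kτ)) ≈ 2.3815.
Single-dose peak C₀ = D/Vd = 597/166 ≈ 3.596 mcg/mL.
Cmax,ss = C₀/(1 − f) ≈ 3.596/0.4199 ≈ 8.564 mcg/mL.
Steady-state trough Cmin,ss = Cmax,ss·f ≈ 8.564 × 0.5801 ≈ 4.968 mcg/mL.
Trough 5.0 mcg/mL vs MEC 1 mcg/mL: adequate.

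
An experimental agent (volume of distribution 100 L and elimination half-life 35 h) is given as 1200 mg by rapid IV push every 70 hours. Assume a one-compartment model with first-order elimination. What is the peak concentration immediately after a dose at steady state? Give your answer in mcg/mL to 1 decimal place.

τ = 70 h = 2 half-lives, so f = (1/2)^2 = 0.25.
At steady state, R = 1/(1 − 0.25) = 4/3.
Single-dose peak C₀ = D/Vd = 1200/100 = 12 mcg/mL.
Steady-state peak Cmax,ss = C₀·R = 12 × 4/3 ≈ 16.000 mcg/mL.

16.0 mcg/mL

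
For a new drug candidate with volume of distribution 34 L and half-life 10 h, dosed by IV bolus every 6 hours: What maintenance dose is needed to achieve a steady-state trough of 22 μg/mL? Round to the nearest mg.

386 mg

τ/t½ = 6/10 ≈ 0.6, so f = (1/2)^(6/10) ≈ 0.659754.
Cmin,ss = (D/Vd)·f/(1−f), so D = Cmin,ss·Vd·(1−f)/f.
D = 22 × 34 × (1−f)/f ≈ 22 × 34 × 0.51572 ≈ 385.76 mg.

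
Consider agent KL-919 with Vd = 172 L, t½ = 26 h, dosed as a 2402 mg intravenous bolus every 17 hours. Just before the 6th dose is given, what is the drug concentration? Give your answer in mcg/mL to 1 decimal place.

f = (1/2)^(τ/t½) = (1/2)^(17/26) ≈ 0.6356.
C₀ = D/Vd = 2402/172 ≈ 13.965 mcg/mL.
Before the 6th dose, 5 doses have been given. Superposition: Cmin = C₀·(f + f² + … + f^5).
≈ 13.965 × (0.6356 + 0.4040 + 0.2568 + 0.1632 + 0.1037) ≈ 13.965 × 1.5633 ≈ 21.831 mcg/mL.

21.8 mcg/mL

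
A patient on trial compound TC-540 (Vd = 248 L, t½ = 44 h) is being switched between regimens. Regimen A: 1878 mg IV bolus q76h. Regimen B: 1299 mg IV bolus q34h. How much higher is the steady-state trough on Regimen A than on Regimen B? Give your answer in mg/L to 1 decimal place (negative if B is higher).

Regimen A: f = (1/2)^(76/44) ≈ 0.3020; Cmin,ss = (1878/248)·f/(1−f) ≈ 3.276 mg/L.
Regimen B: f = (1/2)^(34/44) ≈ 0.5853; Cmin,ss = (1299/248)·f/(1−f) ≈ 7.393 mg/L.
Difference ≈ 3.276 − 7.393 ≈ -4.117 mg/L.

-4.1 mg/L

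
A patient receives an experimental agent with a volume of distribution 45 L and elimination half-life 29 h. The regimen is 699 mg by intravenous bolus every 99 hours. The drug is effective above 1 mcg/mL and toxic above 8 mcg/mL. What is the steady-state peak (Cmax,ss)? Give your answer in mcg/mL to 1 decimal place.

Over one 99-h interval, 99/29 ≈ 3.4138 half-lives elapse, leaving f ≈ 0.0938 of each dose.
Accumulation ratio R = 1/(1 − f) ≈ 1/0.9062 ≈ 1.1035.
Single-dose peak C₀ = D/Vd = 699/45 ≈ 15.533 mcg/mL.
Steady-state peak Cmax,ss = C₀·R ≈ 15.533 × 1.1035 ≈ 17.141 mcg/mL.
Peak 17.1 mcg/mL vs MTC 8 mcg/mL: exceeds toxic threshold.

17.1 mcg/mL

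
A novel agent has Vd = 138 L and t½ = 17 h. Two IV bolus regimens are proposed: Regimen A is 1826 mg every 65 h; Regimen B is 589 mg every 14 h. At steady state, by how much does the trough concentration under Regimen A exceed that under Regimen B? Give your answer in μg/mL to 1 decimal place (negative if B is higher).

Regimen A: f = (1/2)^(65/17) ≈ 0.0706; Cmin,ss = (1826/138)·f/(1−f) ≈ 1.005 μg/mL.
Regimen B: f = (1/2)^(14/17) ≈ 0.5651; Cmin,ss = (589/138)·f/(1−f) ≈ 5.546 μg/mL.
Difference ≈ 1.005 − 5.546 ≈ -4.541 μg/mL.

-4.5 μg/mL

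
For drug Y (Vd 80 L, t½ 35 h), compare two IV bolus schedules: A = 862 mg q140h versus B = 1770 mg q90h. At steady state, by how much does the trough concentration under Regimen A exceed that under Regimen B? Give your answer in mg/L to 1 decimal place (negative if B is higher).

Regimen A: f = (1/2)^(140/35) ≈ 0.0625; Cmin,ss = (862/80)·f/(1−f) ≈ 0.718 mg/L.
Regimen B: f = (1/2)^(90/35) ≈ 0.1682; Cmin,ss = (1770/80)·f/(1−f) ≈ 4.474 mg/L.
Difference ≈ 0.718 − 4.474 ≈ -3.756 mg/L.

-3.8 mg/L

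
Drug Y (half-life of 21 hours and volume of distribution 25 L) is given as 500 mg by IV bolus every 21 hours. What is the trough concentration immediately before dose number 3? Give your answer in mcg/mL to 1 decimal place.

f = (1/2)^(τ/t½) = (1/2)^(21/21) ≈ 0.5000.
C₀ = D/Vd = 500/25 ≈ 20.000 mcg/mL.
Before the 3rd dose, 2 doses have been given. Superposition: Cmin = C₀·(f + f²).
≈ 20.000 × (0.5000 + 0.2500) ≈ 20.000 × 0.7500 ≈ 15.000 mcg/mL.

15.0 mcg/mL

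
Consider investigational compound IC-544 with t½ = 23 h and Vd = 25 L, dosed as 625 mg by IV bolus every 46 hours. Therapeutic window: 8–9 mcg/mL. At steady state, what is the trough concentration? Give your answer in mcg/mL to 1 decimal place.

8.3 mcg/mL

The dosing interval is 2 half-lives, so f = 2^(−2) = 0.25.
At steady state, R = 1/(1 − 0.25) = 4/3.
Single-dose peak C₀ = D/Vd = 625/25 = 25 mcg/mL.
Steady-state peak Cmax,ss = C₀·R = 25 × 4/3 ≈ 33.333 mcg/mL.
Steady-state trough Cmin,ss = Cmax,ss·f ≈ 33.333 × 0.25 ≈ 8.333 mcg/mL.
Trough 8.3 mcg/mL vs MEC 8 mcg/mL: adequate.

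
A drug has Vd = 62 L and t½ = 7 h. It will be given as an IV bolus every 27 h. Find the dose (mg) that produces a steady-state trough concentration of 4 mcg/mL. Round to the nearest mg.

τ/t½ = 27/7 ≈ 3.8571, so f = (1/2)^(27/7) ≈ 0.069006.
Cmin,ss = (D/Vd)·f/(1−f), so D = Cmin,ss·Vd·(1−f)/f.
D = 4 × 62 × (1−f)/f ≈ 4 × 62 × 13.49149 ≈ 3345.89 mg.

3346 mg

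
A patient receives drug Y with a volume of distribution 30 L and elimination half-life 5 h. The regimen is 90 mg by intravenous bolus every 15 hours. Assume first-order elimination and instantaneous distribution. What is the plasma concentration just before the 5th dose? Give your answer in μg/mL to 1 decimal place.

0.4 μg/mL

f = (1/2)^(τ/t½) = (1/2)^(15/5) ≈ 0.1250.
C₀ = D/Vd = 90/30 ≈ 3.000 μg/mL.
Before the 5th dose, 4 doses have been given. Superposition: Cmin = C₀·(f + f² + … + f^4).
≈ 3.000 × (0.1250 + 0.0156 + 0.0020 + 0.0002) ≈ 3.000 × 0.1428 ≈ 0.428 μg/mL.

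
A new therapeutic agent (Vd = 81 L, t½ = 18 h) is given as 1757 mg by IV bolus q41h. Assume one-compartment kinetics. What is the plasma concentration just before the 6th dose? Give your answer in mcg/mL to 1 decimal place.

f = (1/2)^(τ/t½) = (1/2)^(41/18) ≈ 0.2062.
C₀ = D/Vd = 1757/81 ≈ 21.691 mcg/mL.
Before the 6th dose, 5 doses have been given. Superposition: Cmin = C₀·(f + f² + … + f^5).
≈ 21.691 × (0.2062 + 0.0425 + 0.0088 + 0.0018 + 0.0004) ≈ 21.691 × 0.2597 ≈ 5.633 mcg/mL.

5.6 mcg/mL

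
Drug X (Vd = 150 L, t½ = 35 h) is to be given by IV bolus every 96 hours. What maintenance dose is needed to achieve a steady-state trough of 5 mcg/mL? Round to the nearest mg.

4270 mg

τ/t½ = 96/35 ≈ 2.7429, so f = (1/2)^(96/35) ≈ 0.149389.
Cmin,ss = (D/Vd)·f/(1−f), so D = Cmin,ss·Vd·(1−f)/f.
D = 5 × 150 × (1−f)/f ≈ 5 × 150 × 5.69393 ≈ 4270.45 mg.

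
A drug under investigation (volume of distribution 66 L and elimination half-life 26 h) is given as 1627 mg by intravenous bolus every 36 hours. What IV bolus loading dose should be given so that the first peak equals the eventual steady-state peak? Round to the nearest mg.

2637 mg

f = (1/2)^(36/26) ≈ 0.382992; accumulation ratio R = 1/(1−f) ≈ 1.62072.
Loading dose to hit Cmax,ss on first dose: D_load = D_maint·R ≈ 1627 × 1.62072 ≈ 2636.91 mg.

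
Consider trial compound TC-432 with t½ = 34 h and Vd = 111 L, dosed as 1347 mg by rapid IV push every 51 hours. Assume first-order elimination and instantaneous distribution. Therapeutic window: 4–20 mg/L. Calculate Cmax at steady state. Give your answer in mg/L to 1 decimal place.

18.8 mg/L

τ/t½ = 51/34 ≈ 1.5, so fraction remaining f = (1/2)^(51/34) ≈ 0.3536.
Accumulation ratio R = 1/(1 − f) ≈ 1/0.6464 ≈ 1.5470.
Single-dose peak C₀ = D/Vd = 1347/111 ≈ 12.135 mg/L.
Steady-state peak Cmax,ss = C₀·R ≈ 12.135 × 1.5470 ≈ 18.773 mg/L.
Peak 18.8 mg/L vs MTC 20 mg/L: below toxic threshold.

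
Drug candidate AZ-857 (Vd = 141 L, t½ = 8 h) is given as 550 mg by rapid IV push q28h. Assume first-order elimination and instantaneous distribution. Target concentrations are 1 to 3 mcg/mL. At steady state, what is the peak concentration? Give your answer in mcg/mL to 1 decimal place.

4.3 mcg/mL

k = ln2/t½ = ln2/8 ≈ 0.086643 h⁻¹; fraction remaining f = e^(−kτ) = e^(−0.086643×28) ≈ 0.0884.
At steady state, accumulation factor R = 1/(1 − e^(−kτ)) ≈ 1.0970.
Each bolus raises the concentration by D/Vd = 550/141 ≈ 3.901 mcg/mL.
Cmax,ss = C₀/(1 − f) ≈ 3.901/0.9116 ≈ 4.279 mcg/mL.
Peak 4.3 mcg/mL vs MTC 3 mcg/mL: exceeds toxic threshold.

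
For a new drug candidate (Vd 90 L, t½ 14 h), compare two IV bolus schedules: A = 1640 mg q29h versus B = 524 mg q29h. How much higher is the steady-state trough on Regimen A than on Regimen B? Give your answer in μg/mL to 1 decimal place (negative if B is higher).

Regimen A: f = (1/2)^(29/14) ≈ 0.2379; Cmin,ss = (1640/90)·f/(1−f) ≈ 5.688 μg/mL.
Regimen B: f = (1/2)^(29/14) ≈ 0.2379; Cmin,ss = (524/90)·f/(1−f) ≈ 1.817 μg/mL.
Difference ≈ 5.688 − 1.817 ≈ 3.871 μg/mL.

3.9 μg/mL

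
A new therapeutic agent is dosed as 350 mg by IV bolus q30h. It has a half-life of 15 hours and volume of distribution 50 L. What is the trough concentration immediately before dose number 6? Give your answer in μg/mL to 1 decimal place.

f = (1/2)^(τ/t½) = (1/2)^(30/15) ≈ 0.2500.
C₀ = D/Vd = 350/50 ≈ 7.000 μg/mL.
Before the 6th dose, 5 doses have been given. Superposition: Cmin = C₀·(f + f² + … + f^5).
≈ 7.000 × (0.2500 + 0.0625 + 0.0156 + 0.0039 + 0.0010) ≈ 7.000 × 0.3330 ≈ 2.331 μg/mL.

2.3 μg/mL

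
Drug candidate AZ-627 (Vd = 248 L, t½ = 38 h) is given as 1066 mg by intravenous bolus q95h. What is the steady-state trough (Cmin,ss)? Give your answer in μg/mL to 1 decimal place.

τ/t½ = 95/38 ≈ 2.5, so fraction remaining f = (1/2)^(95/38) ≈ 0.1768.
Accumulation ratio R = 1/(1 − f) ≈ 1/0.8232 ≈ 1.2148.
Single-dose peak C₀ = D/Vd = 1066/248 ≈ 4.298 μg/mL.
Cmax,ss = C₀/(1 − f) ≈ 4.298/0.8232 ≈ 5.221 μg/mL.
Steady-state trough Cmin,ss = Cmax,ss·f ≈ 5.221 × 0.1768 ≈ 0.923 μg/mL.

0.9 μg/mL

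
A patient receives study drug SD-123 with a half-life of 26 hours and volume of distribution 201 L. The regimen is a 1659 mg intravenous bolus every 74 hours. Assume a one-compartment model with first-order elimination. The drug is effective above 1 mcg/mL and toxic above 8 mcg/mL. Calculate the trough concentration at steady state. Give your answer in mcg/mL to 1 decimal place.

1.3 mcg/mL

Over one 74-h interval, 74/26 ≈ 2.8462 half-lives elapse, leaving f ≈ 0.1391 of each dose.
At steady state, accumulation factor R = 1/(1 − e^(−kτ)) ≈ 1.1616.
Single-dose peak C₀ = D/Vd = 1659/201 ≈ 8.254 mcg/mL.
Steady-state peak Cmax,ss = C₀·R ≈ 8.254 × 1.1616 ≈ 9.588 mcg/mL.
Steady-state trough Cmin,ss = Cmax,ss·f ≈ 9.588 × 0.1391 ≈ 1.334 mcg/mL.
Trough 1.3 mcg/mL vs MEC 1 mcg/mL: adequate.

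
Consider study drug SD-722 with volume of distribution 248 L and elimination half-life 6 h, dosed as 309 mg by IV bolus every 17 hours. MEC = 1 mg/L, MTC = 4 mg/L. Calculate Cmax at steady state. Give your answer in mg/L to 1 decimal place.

1.4 mg/L

τ/t½ = 17/6 ≈ 2.8333, so fraction remaining f = (1/2)^(17/6) ≈ 0.1403.
At steady state, accumulation factor R = 1/(1 − e^(−kτ)) ≈ 1.1632.
Single-dose peak C₀ = D/Vd = 309/248 ≈ 1.246 mg/L.
Steady-state peak Cmax,ss = C₀·R ≈ 1.246 × 1.1632 ≈ 1.449 mg/L.
Peak 1.4 mg/L vs MTC 4 mg/L: below toxic threshold.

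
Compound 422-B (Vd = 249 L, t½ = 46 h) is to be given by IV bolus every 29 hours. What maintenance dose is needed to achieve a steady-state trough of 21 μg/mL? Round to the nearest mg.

τ/t½ = 29/46 ≈ 0.63043, so f = (1/2)^(29/46) ≈ 0.645982.
Cmin,ss = (D/Vd)·f/(1−f), so D = Cmin,ss·Vd·(1−f)/f.
D = 21 × 249 × (1−f)/f ≈ 21 × 249 × 0.54803 ≈ 2865.65 mg.

2866 mg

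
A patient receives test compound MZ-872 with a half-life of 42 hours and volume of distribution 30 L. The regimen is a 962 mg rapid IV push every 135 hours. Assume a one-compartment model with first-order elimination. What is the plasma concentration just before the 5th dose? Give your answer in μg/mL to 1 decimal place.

f = (1/2)^(τ/t½) = (1/2)^(135/42) ≈ 0.1077.
C₀ = D/Vd = 962/30 ≈ 32.067 μg/mL.
Before the 5th dose, 4 doses have been given. Superposition: Cmin = C₀·(f + f² + … + f^4).
≈ 32.067 × (0.1077 + 0.0116 + 0.0012 + 0.0001) ≈ 32.067 × 0.1206 ≈ 3.867 μg/mL.

3.9 μg/mL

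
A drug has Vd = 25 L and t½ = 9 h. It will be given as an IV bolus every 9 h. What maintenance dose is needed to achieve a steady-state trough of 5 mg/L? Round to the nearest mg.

τ/t½ = 9/9 ≈ 1, so f = (1/2)^(9/9) ≈ 0.500000.
Cmin,ss = (D/Vd)·f/(1−f), so D = Cmin,ss·Vd·(1−f)/f.
D = 5 × 25 × (1−f)/f ≈ 5 × 25 × 1.00000 ≈ 125.00 mg.

125 mg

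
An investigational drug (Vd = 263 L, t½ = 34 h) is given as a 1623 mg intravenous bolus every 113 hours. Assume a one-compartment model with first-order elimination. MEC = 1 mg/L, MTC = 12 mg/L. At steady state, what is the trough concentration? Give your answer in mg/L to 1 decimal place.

Over one 113-h interval, 113/34 ≈ 3.3235 half-lives elapse, leaving f ≈ 0.0999 of each dose.
Single-dose peak C₀ = D/Vd = 1623/263 ≈ 6.171 mg/L.
Steady-state trough Cmin,ss = C₀·f/(1−f) ≈ 6.171 × 0.0999/0.9001 ≈ 0.685 mg/L.
Trough 0.7 mg/L vs MEC 1 mg/L: subtherapeutic.

0.7 mg/L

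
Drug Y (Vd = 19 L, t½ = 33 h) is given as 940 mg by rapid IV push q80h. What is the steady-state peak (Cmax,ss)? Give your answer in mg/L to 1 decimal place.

τ/t½ = 80/33 ≈ 2.4242, so fraction remaining f = (1/2)^(80/33) ≈ 0.1863.
At steady state, accumulation factor R = 1/(1 − e^(−kτ)) ≈ 1.2290.
Single-dose peak C₀ = D/Vd = 940/19 ≈ 49.474 mg/L.
Steady-state peak Cmax,ss = C₀·R ≈ 49.474 × 1.2290 ≈ 60.804 mg/L.

60.8 mg/L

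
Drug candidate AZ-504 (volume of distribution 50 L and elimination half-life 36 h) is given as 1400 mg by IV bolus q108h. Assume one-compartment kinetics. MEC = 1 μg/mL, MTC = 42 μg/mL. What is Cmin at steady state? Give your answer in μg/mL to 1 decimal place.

4.0 μg/mL

τ = 108 h = 3 half-lives, so f = (1/2)^3 = 0.125.
Accumulation ratio R = 1/(1 − f) = 1/0.875 = 8/7.
Single-dose peak C₀ = D/Vd = 1400/50 = 28 μg/mL.
Steady-state peak Cmax,ss = C₀·R = 28 × 8/7 ≈ 32.000 μg/mL.
Steady-state trough Cmin,ss = Cmax,ss·f ≈ 32.000 × 0.125 ≈ 4.000 μg/mL.
Trough 4.0 μg/mL vs MEC 1 μg/mL: adequate.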